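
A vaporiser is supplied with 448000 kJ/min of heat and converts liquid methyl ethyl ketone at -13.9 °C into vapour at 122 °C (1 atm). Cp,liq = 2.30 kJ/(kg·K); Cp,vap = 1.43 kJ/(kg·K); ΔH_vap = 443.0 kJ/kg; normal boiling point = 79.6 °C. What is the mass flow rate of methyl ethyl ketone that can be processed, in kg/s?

ṁ = 10.4 kg/s

Δh = 2.30×(79.6−-13.9) + 443.0 + 1.43×(122−79.6) = 718.68 kJ/kg
Q = 448000 kJ/min = 7466.7 kJ/s = 7466.7 kJ/s
ṁ = Q/Δh = 7466.7 / 718.68 = 10.389 kg/s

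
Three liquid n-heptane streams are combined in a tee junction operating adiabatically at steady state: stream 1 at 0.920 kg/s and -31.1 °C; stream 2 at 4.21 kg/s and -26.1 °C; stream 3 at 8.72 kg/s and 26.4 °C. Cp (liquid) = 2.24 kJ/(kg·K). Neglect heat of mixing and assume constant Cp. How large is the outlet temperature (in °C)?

T_out = 6.62 °C

No heat crosses the boundary, so H_out = H_in.
Σ ṁᵢCp,ᵢTᵢ = 0.920×2.24×-31.1 + 4.21×2.24×-26.1 + 8.72×2.24×26.4 = 205.44
Σ ṁᵢCp,ᵢ = 0.920×2.24 + 4.21×2.24 + 8.72×2.24 = 31.024
T_out = 205.44 / 31.024 = 6.622 °C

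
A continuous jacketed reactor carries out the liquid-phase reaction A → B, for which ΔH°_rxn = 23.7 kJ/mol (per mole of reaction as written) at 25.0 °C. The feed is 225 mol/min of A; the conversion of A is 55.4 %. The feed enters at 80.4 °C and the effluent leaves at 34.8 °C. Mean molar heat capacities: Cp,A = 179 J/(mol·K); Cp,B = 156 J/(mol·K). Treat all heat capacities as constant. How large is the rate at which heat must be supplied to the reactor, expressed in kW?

Extent of reaction ξ = 0.554 × 225 = 124.65 mol/min
Reaction term: ξ·ΔH°_rxn = 124.65 × 23.7 = 2954.2 kJ/min
Sensible, feed 80.4→25 °C: -2231.2 kJ/min
Outlet flows (mol/min): A 100.35, B 124.65
Sensible, products 25→34.8 °C: 366.6 kJ/min
Q = ΔH = 1089.6 kJ/min = 18.159 kW
Heat supplied = 18.159 kW

Q_in = 18.2 kW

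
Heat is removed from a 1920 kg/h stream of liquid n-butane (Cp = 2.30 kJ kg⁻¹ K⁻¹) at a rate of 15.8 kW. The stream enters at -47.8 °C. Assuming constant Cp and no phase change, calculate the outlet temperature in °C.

T_out = -60.7 °C

Q = 15.8 kW = 56880 kJ/h
ΔT = Q/(ṁ·Cp) = 56880/(1920×2.30) = 12.88 K
T_out = -47.8 − 12.88 = -60.68 °C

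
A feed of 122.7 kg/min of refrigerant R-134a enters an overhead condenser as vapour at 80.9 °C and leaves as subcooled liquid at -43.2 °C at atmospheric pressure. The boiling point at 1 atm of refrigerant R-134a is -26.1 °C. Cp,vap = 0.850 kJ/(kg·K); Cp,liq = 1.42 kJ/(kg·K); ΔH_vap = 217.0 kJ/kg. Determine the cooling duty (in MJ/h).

vapour 80.9→-26.1 °C: -90.95 kJ/kg
condensation at -26.1 °C: -217 kJ/kg
liquid -26.1→-43.2 °C: -24.282 kJ/kg
Δh = -90.95 + -217 + -24.282 = -332.23 kJ/kg
Q = ṁ·Δh = 122.7 kg/min × -332.23 kJ/kg = -40765 kJ/min
|Q| = 679.41 kW = 2445.9 MJ/h

Q_c = 2450 MJ/h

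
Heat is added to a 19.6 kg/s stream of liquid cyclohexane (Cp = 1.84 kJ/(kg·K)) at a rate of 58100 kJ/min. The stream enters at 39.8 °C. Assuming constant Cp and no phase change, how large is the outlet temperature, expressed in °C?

T_out = 66.7 °C

Q = 58100 kJ/min = 968.33 kJ/s
ΔT = Q/(ṁ·Cp) = 968.33/(19.6×1.84) = 26.85 K
T_out = 39.8 + 26.85 = 66.65 °C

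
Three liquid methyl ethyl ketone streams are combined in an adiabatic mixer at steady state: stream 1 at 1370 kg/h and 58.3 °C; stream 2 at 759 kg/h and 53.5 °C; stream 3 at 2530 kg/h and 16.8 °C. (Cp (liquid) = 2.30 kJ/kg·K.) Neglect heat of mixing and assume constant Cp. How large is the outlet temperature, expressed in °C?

Adiabatic, steady state ⇒ Σ ṁᵢCp,ᵢ(T_out − Tᵢ) = 0
T_out = Σ ṁᵢCp,ᵢTᵢ / Σ ṁᵢCp,ᵢ
      = 374860 / 10716 = 34.982 °C

T_out = 35.0 °C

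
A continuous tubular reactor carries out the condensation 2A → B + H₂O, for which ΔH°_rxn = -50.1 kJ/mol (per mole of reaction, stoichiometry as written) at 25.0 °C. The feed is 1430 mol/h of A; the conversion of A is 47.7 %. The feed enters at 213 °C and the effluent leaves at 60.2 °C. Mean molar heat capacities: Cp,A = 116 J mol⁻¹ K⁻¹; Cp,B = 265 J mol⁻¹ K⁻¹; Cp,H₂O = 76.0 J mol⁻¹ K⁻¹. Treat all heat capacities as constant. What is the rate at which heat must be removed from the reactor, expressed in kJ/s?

Extent of reaction ξ = 0.477 × 1430 / 2 = 341.06 mol/h
Reaction term: ξ·ΔH°_rxn = 341.06 × -50.1 = -17087 kJ/h
Sensible, feed 213→25 °C: -31185 kJ/h
Outlet flows (mol/h): A 747.89, B 341.06, H₂O 341.06
Sensible, products 25→60.2 °C: 7147.5 kJ/h
Q = ΔH = -41125 kJ/h = -11.424 kW
Heat removed = 11.424 kJ/s

Q_out = 11.4 kJ/s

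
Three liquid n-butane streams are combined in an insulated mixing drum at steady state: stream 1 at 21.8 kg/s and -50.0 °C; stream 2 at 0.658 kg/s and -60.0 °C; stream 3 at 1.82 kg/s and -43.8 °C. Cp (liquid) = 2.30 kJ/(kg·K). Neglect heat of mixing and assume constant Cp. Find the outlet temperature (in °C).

T_out = -49.8 °C

Adiabatic, steady state ⇒ Σ ṁᵢCp,ᵢ(T_out − Tᵢ) = 0
T_out = Σ ṁᵢCp,ᵢTᵢ / Σ ṁᵢCp,ᵢ
      = -2781.2 / 55.839 = -49.806 °C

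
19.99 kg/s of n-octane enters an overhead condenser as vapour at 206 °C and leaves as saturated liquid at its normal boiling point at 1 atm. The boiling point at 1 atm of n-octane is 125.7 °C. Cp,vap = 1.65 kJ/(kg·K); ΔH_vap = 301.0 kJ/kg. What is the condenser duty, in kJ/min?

vapour 206→125.7 °C: -132.49 kJ/kg
condensation at 125.7 °C: -301 kJ/kg
Δh = -132.49 + -301 = -433.5 kJ/kg
Q = ṁ·Δh = 19.99 kg/s × -433.5 kJ/kg = -8665.6 kJ/s
|Q| = 8665.6 kW = 519930 kJ/min

Q_c = 520000 kJ/min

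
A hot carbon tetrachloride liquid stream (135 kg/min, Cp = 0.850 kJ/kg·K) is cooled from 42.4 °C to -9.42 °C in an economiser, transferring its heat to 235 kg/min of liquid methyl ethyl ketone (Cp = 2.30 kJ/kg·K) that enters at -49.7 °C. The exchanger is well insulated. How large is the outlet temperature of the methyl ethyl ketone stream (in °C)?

T_c,out = -38.7 °C

Heat released by hot stream: Q = 135 × 0.850 × (42.4 − -9.42) = 5946.3 kJ/min
Energy balance on cold side (adiabatic exchanger): Q = ṁ_c·Cp_c·(T_c,out − T_c,in)
T_c,out = -49.7 + 5946.3/(235 × 2.30) = -38.698 °C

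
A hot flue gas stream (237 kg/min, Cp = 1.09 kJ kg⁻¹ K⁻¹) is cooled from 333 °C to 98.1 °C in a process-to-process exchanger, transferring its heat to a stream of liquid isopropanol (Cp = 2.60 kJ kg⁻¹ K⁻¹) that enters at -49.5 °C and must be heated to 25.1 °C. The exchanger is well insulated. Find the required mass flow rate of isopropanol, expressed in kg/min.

Heat released by hot stream: Q = 237 × 1.09 × (333 − 98.1) = 60682 kJ/min
Energy balance on cold side (adiabatic exchanger): Q = ṁ_c·Cp_c·(T_c,out − T_c,in)
ṁ_c = 60682 / [2.60 × (25.1 − -49.5)] = 312.86 kg/min

ṁ_c = 313 kg/min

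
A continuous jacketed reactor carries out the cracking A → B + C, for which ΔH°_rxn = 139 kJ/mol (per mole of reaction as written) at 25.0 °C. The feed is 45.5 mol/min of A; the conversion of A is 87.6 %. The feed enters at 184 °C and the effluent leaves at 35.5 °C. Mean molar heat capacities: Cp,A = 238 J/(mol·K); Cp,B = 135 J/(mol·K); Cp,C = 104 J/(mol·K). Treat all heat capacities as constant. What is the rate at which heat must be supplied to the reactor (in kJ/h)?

Q_in = 236000 kJ/h

Extent of reaction ξ = 0.876 × 45.5 = 39.858 mol/min
Reaction term: ξ·ΔH°_rxn = 39.858 × 139 = 5540.3 kJ/min
Sensible, feed 184→25 °C: -1721.8 kJ/min
Outlet flows (mol/min): A 5.642, B 39.858, C 39.858
Sensible, products 25→35.5 °C: 114.12 kJ/min
Q = ΔH = 3932.6 kJ/min = 65.543 kW
Heat supplied = 235950 kJ/h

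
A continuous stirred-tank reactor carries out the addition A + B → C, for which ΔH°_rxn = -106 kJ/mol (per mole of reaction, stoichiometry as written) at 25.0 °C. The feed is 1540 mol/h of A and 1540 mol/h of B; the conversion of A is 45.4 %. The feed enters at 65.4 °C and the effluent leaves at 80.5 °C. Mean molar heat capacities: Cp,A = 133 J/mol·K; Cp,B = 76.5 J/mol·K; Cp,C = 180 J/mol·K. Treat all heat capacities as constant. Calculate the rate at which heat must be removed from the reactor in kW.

Extent of reaction ξ = 0.454 × 1540 = 699.16 mol/h
Reaction term: ξ·ΔH°_rxn = 699.16 × -106 = -74111 kJ/h
Sensible, feed 65.4→25 °C: -13034 kJ/h
Outlet flows (mol/h): A 840.84, B 840.84, C 699.16
Sensible, products 25→80.5 °C: 16761 kJ/h
Q = ΔH = -70384 kJ/h = -19.551 kW
Heat removed = 19.551 kW

Q_out = 19.6 kW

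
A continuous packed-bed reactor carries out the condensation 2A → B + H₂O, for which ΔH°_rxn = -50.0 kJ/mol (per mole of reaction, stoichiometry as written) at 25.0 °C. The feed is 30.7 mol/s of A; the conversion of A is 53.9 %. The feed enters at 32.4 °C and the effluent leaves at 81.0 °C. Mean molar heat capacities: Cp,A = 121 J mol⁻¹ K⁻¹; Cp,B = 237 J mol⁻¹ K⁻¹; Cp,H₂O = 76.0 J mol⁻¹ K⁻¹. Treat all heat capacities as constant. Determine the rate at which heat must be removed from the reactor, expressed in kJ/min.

Extent of reaction ξ = 0.539 × 30.7 / 2 = 8.2736 mol/s
Reaction term: ξ·ΔH°_rxn = 8.2736 × -50.0 = -413.68 kJ/s
Sensible, feed 32.4→25 °C: -27.489 kJ/s
Outlet flows (mol/s): A 14.153, B 8.2736, H₂O 8.2736
Sensible, products 25→81.0 °C: 240.92 kJ/s
Q = ΔH = -200.25 kJ/s = -200.25 kW
Heat removed = 12015 kJ/min

Q_out = 12000 kJ/min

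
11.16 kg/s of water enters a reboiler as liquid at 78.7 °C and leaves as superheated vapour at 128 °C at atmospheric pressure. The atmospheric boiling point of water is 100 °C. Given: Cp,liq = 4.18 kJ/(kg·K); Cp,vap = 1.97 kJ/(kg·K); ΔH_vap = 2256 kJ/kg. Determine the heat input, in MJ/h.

liquid 78.7→100 °C: 89.034 kJ/kg
vaporisation at 100 °C: 2256 kJ/kg
vapour 100→128 °C: 55.16 kJ/kg
Δh = 89.034 + 2256 + 55.16 = 2400.2 kJ/kg
Q = ṁ·Δh = 11.16 kg/s × 2400.2 kJ/kg = 26786 kJ/s
|Q| = 26786 kW = 96430 MJ/h

Q = 96400 MJ/h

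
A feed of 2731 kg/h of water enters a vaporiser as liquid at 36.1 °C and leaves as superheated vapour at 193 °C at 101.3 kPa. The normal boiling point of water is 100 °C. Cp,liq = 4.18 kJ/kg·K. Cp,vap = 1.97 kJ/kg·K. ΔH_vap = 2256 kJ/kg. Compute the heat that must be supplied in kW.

liquid 36.1→100 °C: 267.1 kJ/kg
vaporisation at 100 °C: 2256 kJ/kg
vapour 100→193 °C: 183.21 kJ/kg
Δh = 267.1 + 2256 + 183.21 = 2706.3 kJ/kg
Q = ṁ·Δh = 2731 kg/h × 2706.3 kJ/kg = 7.3909e+06 kJ/h
|Q| = 2053 kW

Q = 2050 kW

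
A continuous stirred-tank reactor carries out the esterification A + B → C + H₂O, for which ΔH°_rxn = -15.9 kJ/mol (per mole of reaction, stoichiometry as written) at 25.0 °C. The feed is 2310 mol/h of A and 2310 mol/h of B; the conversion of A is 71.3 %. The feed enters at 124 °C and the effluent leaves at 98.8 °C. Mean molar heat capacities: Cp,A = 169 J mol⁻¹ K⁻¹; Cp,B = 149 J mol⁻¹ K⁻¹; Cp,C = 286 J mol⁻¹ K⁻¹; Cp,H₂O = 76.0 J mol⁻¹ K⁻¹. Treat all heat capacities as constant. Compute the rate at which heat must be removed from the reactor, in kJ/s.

Q_out = 10.9 kJ/s

Extent of reaction ξ = 0.713 × 2310 = 1647 mol/h
Reaction term: ξ·ΔH°_rxn = 1647 × -15.9 = -26188 kJ/h
Sensible, feed 124→25 °C: -72723 kJ/h
Outlet flows (mol/h): A 662.97, B 662.97, C 1647, H₂O 1647
Sensible, products 25→98.8 °C: 59560 kJ/h
Q = ΔH = -39351 kJ/h = -10.931 kW
Heat removed = 10.931 kJ/s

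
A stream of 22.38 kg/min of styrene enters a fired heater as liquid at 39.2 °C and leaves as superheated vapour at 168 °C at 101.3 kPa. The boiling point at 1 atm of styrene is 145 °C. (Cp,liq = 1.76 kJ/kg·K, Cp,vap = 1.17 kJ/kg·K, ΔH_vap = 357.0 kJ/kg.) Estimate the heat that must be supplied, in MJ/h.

Q = 766 MJ/h

liquid 39.2→145 °C: 186.21 kJ/kg
vaporisation at 145 °C: 357 kJ/kg
vapour 145→168 °C: 26.91 kJ/kg
Δh = 186.21 + 357 + 26.91 = 570.12 kJ/kg
Q = ṁ·Δh = 22.38 kg/min × 570.12 kJ/kg = 12759 kJ/min
|Q| = 212.65 kW = 765.55 MJ/h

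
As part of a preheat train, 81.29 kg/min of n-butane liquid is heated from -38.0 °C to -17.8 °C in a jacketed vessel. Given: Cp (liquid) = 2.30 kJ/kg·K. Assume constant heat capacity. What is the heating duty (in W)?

Q = ṁ·Cp·ΔT = 81.29 × 2.30 × (-17.8 − -38.0) = 3776.7 kJ/min
Converting: 3776.7 / 60 s = 62.946 kW
Heating duty = 62946 W

Q = 62900 W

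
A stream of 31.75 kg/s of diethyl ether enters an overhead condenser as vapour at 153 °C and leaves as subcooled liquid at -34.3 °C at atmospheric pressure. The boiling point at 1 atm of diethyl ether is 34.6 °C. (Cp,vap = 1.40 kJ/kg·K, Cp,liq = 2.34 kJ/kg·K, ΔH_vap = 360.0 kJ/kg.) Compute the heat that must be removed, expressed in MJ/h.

vapour 153→34.6 °C: -165.76 kJ/kg
condensation at 34.6 °C: -360 kJ/kg
liquid 34.6→-34.3 °C: -161.23 kJ/kg
Δh = -165.76 + -360 + -161.23 = -686.99 kJ/kg
Q = ṁ·Δh = 31.75 kg/s × -686.99 kJ/kg = -21812 kJ/s
|Q| = 21812 kW = 78522 MJ/h

Q_c = 78500 MJ/h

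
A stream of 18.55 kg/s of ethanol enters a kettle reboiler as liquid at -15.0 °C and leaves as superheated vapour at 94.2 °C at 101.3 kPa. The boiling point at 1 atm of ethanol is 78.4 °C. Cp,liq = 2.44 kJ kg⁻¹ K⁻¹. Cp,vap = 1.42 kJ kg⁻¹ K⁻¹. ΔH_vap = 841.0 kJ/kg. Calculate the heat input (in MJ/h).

liquid -15.0→78.4 °C: 227.9 kJ/kg
vaporisation at 78.4 °C: 841 kJ/kg
vapour 78.4→94.2 °C: 22.436 kJ/kg
Δh = 227.9 + 841 + 22.436 = 1091.3 kJ/kg
Q = ṁ·Δh = 18.55 kg/s × 1091.3 kJ/kg = 20244 kJ/s
|Q| = 20244 kW = 72879 MJ/h

Q = 72900 MJ/h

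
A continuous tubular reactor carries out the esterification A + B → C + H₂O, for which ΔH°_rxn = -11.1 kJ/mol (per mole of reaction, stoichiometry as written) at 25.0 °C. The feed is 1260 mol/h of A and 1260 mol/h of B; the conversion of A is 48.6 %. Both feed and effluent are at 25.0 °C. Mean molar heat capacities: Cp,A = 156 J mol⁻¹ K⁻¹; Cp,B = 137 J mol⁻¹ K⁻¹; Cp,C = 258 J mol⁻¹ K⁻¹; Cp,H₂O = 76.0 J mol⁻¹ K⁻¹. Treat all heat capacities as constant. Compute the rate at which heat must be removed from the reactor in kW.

Q_out = 1.89 kW

Extent of reaction ξ = 0.486 × 1260 = 612.36 mol/h
Reaction term: ξ·ΔH°_rxn = 612.36 × -11.1 = -6797.2 kJ/h
Q = ΔH = -6797.2 kJ/h = -1.8881 kW
Heat removed = 1.8881 kW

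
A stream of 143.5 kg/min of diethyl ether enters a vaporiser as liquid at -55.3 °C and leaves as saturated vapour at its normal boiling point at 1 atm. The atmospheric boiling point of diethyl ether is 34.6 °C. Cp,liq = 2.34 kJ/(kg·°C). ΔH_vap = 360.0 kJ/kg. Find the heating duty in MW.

liquid -55.3→34.6 °C: 210.37 kJ/kg
vaporisation at 34.6 °C: 360 kJ/kg
Δh = 210.37 + 360 = 570.37 kJ/kg
Q = ṁ·Δh = 143.5 kg/min × 570.37 kJ/kg = 81848 kJ/min
|Q| = 1364.1 kW = 1.3641 MW

Q = 1.36 MW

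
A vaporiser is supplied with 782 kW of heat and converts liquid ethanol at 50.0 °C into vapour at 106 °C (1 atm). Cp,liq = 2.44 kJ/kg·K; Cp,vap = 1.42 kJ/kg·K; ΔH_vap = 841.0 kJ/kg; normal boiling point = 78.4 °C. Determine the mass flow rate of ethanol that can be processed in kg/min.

ṁ = 49.4 kg/min

Δh = 2.44×(78.4−50.0) + 841.0 + 1.42×(106−78.4) = 949.49 kJ/kg
Q = 782 kW = 782 kJ/s = 46920 kJ/min
ṁ = Q/Δh = 46920 / 949.49 = 49.416 kg/min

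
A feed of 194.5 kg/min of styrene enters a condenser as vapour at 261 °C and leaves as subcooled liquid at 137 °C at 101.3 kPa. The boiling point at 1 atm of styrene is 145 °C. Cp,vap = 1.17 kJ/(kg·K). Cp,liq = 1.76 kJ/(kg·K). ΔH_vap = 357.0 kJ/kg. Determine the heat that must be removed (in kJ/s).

vapour 261→145 °C: -135.72 kJ/kg
condensation at 145 °C: -357 kJ/kg
liquid 145→137 °C: -14.08 kJ/kg
Δh = -135.72 + -357 + -14.08 = -506.8 kJ/kg
Q = ṁ·Δh = 194.5 kg/min × -506.8 kJ/kg = -98573 kJ/min
|Q| = 1642.9 kW

Q_c = 1640 kJ/s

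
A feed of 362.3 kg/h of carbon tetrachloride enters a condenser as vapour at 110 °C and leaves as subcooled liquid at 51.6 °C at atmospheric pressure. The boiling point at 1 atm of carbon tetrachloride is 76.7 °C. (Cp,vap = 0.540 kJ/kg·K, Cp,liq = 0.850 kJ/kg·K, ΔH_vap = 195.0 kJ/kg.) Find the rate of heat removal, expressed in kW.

Q_c = 23.6 kW

vapour 110→76.7 °C: -17.982 kJ/kg
condensation at 76.7 °C: -195 kJ/kg
liquid 76.7→51.6 °C: -21.335 kJ/kg
Δh = -17.982 + -195 + -21.335 = -234.32 kJ/kg
Q = ṁ·Δh = 362.3 kg/h × -234.32 kJ/kg = -84893 kJ/h
|Q| = 23.581 kW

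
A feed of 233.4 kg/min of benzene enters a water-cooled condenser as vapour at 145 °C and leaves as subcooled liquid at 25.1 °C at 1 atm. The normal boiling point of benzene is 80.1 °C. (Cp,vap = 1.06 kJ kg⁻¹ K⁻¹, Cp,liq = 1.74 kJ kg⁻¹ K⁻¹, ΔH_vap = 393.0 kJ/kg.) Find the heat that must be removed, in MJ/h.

Q_c = 7810 MJ/h

vapour 145→80.1 °C: -68.794 kJ/kg
condensation at 80.1 °C: -393 kJ/kg
liquid 80.1→25.1 °C: -95.7 kJ/kg
Δh = -68.794 + -393 + -95.7 = -557.49 kJ/kg
Q = ṁ·Δh = 233.4 kg/min × -557.49 kJ/kg = -130120 kJ/min
|Q| = 2168.7 kW = 7807.1 MJ/h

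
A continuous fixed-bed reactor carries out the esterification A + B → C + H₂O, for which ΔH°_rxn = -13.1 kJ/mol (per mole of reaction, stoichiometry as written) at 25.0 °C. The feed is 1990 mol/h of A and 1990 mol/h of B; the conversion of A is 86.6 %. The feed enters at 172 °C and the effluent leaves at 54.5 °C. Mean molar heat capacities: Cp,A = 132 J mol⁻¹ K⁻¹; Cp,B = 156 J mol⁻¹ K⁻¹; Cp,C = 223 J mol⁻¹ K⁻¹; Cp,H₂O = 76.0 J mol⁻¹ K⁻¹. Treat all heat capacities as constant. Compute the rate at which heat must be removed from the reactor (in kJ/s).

Extent of reaction ξ = 0.866 × 1990 = 1723.3 mol/h
Reaction term: ξ·ΔH°_rxn = 1723.3 × -13.1 = -22576 kJ/h
Sensible, feed 172→25 °C: -84249 kJ/h
Outlet flows (mol/h): A 266.66, B 266.66, C 1723.3, H₂O 1723.3
Sensible, products 25→54.5 °C: 17466 kJ/h
Q = ΔH = -89358 kJ/h = -24.822 kW
Heat removed = 24.822 kJ/s

Q_out = 24.8 kJ/s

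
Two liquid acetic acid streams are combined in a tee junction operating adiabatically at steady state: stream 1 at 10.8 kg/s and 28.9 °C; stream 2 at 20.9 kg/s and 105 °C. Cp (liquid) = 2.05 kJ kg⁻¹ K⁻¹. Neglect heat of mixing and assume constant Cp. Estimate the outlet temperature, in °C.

No heat crosses the boundary, so H_out = H_in.
Σ ṁᵢCp,ᵢTᵢ = 10.8×2.05×28.9 + 20.9×2.05×105 = 5138.6
Σ ṁᵢCp,ᵢ = 10.8×2.05 + 20.9×2.05 = 64.985
T_out = 5138.6 / 64.985 = 79.073 °C

T_out = 79.1 °C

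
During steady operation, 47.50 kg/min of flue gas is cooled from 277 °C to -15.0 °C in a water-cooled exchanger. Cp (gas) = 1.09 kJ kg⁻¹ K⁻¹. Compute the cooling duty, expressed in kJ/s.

Q_c = 252 kJ/s

Q = ṁ·Cp·ΔT = 47.50 × 1.09 × (-15.0 − 277) = -15118 kJ/min
Converting: 15118 / 60 s = 251.97 kW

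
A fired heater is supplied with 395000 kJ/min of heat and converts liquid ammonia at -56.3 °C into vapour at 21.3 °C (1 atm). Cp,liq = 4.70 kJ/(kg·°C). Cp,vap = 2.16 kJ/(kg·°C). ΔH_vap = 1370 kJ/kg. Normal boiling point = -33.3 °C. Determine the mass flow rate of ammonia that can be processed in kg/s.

Δh = 4.70×(-33.3−-56.3) + 1370 + 2.16×(21.3−-33.3) = 1596 kJ/kg
Q = 395000 kJ/min = 6583.3 kJ/s = 6583.3 kJ/s
ṁ = Q/Δh = 6583.3 / 1596 = 4.1248 kg/s

ṁ = 4.12 kg/s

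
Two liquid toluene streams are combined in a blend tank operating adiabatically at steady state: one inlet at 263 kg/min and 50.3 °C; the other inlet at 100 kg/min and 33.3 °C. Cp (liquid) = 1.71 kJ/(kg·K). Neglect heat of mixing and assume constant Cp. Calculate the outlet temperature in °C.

T_out = 45.6 °C

No heat crosses the boundary, so H_out = H_in.
T_out = Σ ṁᵢCp,ᵢTᵢ / Σ ṁᵢCp,ᵢ
      = 28316 / 620.73 = 45.617 °C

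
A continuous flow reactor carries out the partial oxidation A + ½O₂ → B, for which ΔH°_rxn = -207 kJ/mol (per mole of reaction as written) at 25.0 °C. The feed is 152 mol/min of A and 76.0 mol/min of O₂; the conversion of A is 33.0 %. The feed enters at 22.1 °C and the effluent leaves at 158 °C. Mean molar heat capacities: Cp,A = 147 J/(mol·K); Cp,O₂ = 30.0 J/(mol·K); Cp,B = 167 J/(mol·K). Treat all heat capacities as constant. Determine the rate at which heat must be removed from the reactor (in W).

Q_out = 117000 W

Extent of reaction ξ = 0.330 × 152 = 50.16 mol/min
Reaction term: ξ·ΔH°_rxn = 50.16 × -207 = -10383 kJ/min
Sensible, feed 22.1→25 °C: 71.41 kJ/min
Outlet flows (mol/min): A 101.84, O₂ 50.92, B 50.16
Sensible, products 25→158 °C: 3308.3 kJ/min
Q = ΔH = -7003.4 kJ/min = -116.72 kW
Heat removed = 116720 W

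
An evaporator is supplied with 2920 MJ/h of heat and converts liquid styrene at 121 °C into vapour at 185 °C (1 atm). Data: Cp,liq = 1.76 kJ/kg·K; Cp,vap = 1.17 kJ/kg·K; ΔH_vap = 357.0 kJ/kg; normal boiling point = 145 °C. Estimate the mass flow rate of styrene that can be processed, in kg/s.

Δh = 1.76×(145−121) + 357.0 + 1.17×(185−145) = 446.04 kJ/kg
Q = 2920 MJ/h = 811.11 kJ/s = 811.11 kJ/s
ṁ = Q/Δh = 811.11 / 446.04 = 1.8185 kg/s

ṁ = 1.82 kg/s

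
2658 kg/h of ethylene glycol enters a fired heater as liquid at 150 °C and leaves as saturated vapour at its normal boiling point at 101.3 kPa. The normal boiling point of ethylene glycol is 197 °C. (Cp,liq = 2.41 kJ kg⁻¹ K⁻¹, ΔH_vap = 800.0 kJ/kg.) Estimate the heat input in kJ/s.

liquid 150→197 °C: 113.27 kJ/kg
vaporisation at 197 °C: 800 kJ/kg
Δh = 113.27 + 800 = 913.27 kJ/kg
Q = ṁ·Δh = 2658 kg/h × 913.27 kJ/kg = 2.4275e+06 kJ/h
|Q| = 674.3 kW

Q = 674 kJ/s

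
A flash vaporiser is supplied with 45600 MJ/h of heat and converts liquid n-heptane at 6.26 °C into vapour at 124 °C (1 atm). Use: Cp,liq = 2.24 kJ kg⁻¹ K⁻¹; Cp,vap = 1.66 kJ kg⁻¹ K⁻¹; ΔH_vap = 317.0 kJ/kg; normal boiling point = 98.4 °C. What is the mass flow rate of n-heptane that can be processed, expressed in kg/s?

ṁ = 22.4 kg/s

Δh = 2.24×(98.4−6.26) + 317.0 + 1.66×(124−98.4) = 565.89 kJ/kg
Q = 45600 MJ/h = 12667 kJ/s = 12667 kJ/s
ṁ = Q/Δh = 12667 / 565.89 = 22.384 kg/s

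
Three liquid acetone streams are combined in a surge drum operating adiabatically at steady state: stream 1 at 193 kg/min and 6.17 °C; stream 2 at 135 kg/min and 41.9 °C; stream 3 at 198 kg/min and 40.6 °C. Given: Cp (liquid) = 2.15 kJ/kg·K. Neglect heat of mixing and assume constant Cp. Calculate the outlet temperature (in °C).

T_out = 28.3 °C

Adiabatic, steady state ⇒ Σ ṁᵢCp,ᵢ(T_out − Tᵢ) = 0
Σ ṁᵢCp,ᵢTᵢ = 193×2.15×6.17 + 135×2.15×41.9 + 198×2.15×40.6 = 32005
Σ ṁᵢCp,ᵢ = 193×2.15 + 135×2.15 + 198×2.15 = 1130.9
T_out = 32005 / 1130.9 = 28.301 °C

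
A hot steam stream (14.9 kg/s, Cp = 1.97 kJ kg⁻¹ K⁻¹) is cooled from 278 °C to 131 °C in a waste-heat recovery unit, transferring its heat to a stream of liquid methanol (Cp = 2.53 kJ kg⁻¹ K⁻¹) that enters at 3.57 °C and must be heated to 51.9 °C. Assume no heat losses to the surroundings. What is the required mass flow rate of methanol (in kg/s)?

ṁ_c = 35.3 kg/s

Heat released by hot stream: Q = 14.9 × 1.97 × (278 − 131) = 4314.9 kJ/s
Energy balance on cold side (adiabatic exchanger): Q = ṁ_c·Cp_c·(T_c,out − T_c,in)
ṁ_c = 4314.9 / [2.53 × (51.9 − 3.57)] = 35.288 kg/s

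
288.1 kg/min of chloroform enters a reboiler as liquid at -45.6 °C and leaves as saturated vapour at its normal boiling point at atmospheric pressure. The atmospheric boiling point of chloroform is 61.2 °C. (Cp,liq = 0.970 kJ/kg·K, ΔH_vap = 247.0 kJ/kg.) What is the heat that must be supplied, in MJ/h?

liquid -45.6→61.2 °C: 103.6 kJ/kg
vaporisation at 61.2 °C: 247 kJ/kg
Δh = 103.6 + 247 = 350.6 kJ/kg
Q = ṁ·Δh = 288.1 kg/min × 350.6 kJ/kg = 101010 kJ/min
|Q| = 1683.4 kW = 6060.4 MJ/h

Q = 6060 MJ/h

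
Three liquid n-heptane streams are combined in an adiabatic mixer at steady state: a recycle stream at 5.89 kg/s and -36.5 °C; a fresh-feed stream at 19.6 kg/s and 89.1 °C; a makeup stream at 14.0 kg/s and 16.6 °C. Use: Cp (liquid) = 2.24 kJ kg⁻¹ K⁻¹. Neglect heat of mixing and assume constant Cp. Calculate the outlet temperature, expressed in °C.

Adiabatic, steady state ⇒ Σ ṁᵢCp,ᵢ(T_out − Tᵢ) = 0
Σ ṁᵢCp,ᵢTᵢ = 5.89×2.24×-36.5 + 19.6×2.24×89.1 + 14.0×2.24×16.6 = 3950.9
Σ ṁᵢCp,ᵢ = 5.89×2.24 + 19.6×2.24 + 14.0×2.24 = 88.458
T_out = 3950.9 / 88.458 = 44.664 °C

T_out = 44.7 °C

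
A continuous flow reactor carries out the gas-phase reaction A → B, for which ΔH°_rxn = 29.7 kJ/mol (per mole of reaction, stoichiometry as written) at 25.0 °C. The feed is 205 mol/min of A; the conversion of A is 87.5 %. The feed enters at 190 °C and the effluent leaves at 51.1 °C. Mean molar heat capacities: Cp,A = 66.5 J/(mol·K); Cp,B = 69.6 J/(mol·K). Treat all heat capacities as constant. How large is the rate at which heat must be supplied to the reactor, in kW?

Extent of reaction ξ = 0.875 × 205 = 179.38 mol/min
Reaction term: ξ·ΔH°_rxn = 179.38 × 29.7 = 5327.4 kJ/min
Sensible, feed 190→25 °C: -2249.4 kJ/min
Outlet flows (mol/min): A 25.625, B 179.38
Sensible, products 25→51.1 °C: 370.32 kJ/min
Q = ΔH = 3448.4 kJ/min = 57.473 kW
Heat supplied = 57.473 kW

Q_in = 57.5 kW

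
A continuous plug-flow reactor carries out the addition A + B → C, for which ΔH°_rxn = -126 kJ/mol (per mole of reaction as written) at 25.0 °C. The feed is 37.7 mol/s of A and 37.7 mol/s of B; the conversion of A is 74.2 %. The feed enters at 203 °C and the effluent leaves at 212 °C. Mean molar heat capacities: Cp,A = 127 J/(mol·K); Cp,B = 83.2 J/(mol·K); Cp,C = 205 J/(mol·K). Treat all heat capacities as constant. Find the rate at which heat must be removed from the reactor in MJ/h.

Q_out = 12500 MJ/h

Extent of reaction ξ = 0.742 × 37.7 = 27.973 mol/s
Reaction term: ξ·ΔH°_rxn = 27.973 × -126 = -3524.6 kJ/s
Sensible, feed 203→25 °C: -1410.6 kJ/s
Outlet flows (mol/s): A 9.7266, B 9.7266, C 27.973
Sensible, products 25→212 °C: 1454.7 kJ/s
Q = ΔH = -3480.5 kJ/s = -3480.5 kW
Heat removed = 12530 MJ/h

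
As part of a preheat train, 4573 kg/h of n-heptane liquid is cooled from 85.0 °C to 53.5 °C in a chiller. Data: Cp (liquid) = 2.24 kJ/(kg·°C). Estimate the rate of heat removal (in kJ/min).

Q = ṁ·Cp·ΔT = 4573 × 2.24 × (53.5 − 85.0) = -322670 kJ/h
Converting: 322670 / 3600 s = 89.631 kW
Cooling duty = 5377.8 kJ/min

Q_c = 5380 kJ/min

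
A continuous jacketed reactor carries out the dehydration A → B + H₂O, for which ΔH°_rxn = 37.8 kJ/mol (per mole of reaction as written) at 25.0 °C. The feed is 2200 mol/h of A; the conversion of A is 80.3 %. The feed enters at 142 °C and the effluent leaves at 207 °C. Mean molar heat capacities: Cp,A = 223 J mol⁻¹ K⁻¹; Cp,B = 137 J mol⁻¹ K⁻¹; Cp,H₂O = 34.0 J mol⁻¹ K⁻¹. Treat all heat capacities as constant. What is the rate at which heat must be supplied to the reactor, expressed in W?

Q_in = 22800 W

Extent of reaction ξ = 0.803 × 2200 = 1766.6 mol/h
Reaction term: ξ·ΔH°_rxn = 1766.6 × 37.8 = 66777 kJ/h
Sensible, feed 142→25 °C: -57400 kJ/h
Outlet flows (mol/h): A 433.4, B 1766.6, H₂O 1766.6
Sensible, products 25→207 °C: 72570 kJ/h
Q = ΔH = 81947 kJ/h = 22.763 kW
Heat supplied = 22763 W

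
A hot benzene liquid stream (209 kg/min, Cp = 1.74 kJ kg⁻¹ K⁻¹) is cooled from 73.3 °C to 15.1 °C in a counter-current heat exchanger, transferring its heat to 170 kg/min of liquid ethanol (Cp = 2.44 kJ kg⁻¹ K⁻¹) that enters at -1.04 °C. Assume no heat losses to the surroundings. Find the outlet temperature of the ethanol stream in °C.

Heat released by hot stream: Q = 209 × 1.74 × (73.3 − 15.1) = 21165 kJ/min
Energy balance on cold side (adiabatic exchanger): Q = ṁ_c·Cp_c·(T_c,out − T_c,in)
T_c,out = -1.04 + 21165/(170 × 2.44) = 49.985 °C

T_c,out = 50.0 °C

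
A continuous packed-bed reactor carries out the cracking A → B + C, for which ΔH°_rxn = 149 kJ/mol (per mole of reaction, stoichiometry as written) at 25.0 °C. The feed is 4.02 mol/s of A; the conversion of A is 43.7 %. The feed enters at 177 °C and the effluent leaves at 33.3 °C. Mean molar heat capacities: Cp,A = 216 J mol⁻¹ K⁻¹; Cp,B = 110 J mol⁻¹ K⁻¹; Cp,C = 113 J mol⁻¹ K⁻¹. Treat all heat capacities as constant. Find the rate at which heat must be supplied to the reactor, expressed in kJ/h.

Extent of reaction ξ = 0.437 × 4.02 = 1.7567 mol/s
Reaction term: ξ·ΔH°_rxn = 1.7567 × 149 = 261.75 kJ/s
Sensible, feed 177→25 °C: -131.98 kJ/s
Outlet flows (mol/s): A 2.2633, B 1.7567, C 1.7567
Sensible, products 25→33.3 °C: 7.3091 kJ/s
Q = ΔH = 137.08 kJ/s = 137.08 kW
Heat supplied = 493480 kJ/h

Q_in = 493000 kJ/h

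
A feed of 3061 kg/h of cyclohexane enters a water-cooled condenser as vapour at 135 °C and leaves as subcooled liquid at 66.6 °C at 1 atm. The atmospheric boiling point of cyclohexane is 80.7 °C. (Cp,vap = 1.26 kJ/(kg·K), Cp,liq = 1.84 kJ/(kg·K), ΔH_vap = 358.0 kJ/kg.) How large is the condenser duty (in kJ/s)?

Q_c = 385 kJ/s

vapour 135→80.7 °C: -68.418 kJ/kg
condensation at 80.7 °C: -358 kJ/kg
liquid 80.7→66.6 °C: -25.944 kJ/kg
Δh = -68.418 + -358 + -25.944 = -452.36 kJ/kg
Q = ṁ·Δh = 3061 kg/h × -452.36 kJ/kg = -1.3847e+06 kJ/h
|Q| = 384.63 kW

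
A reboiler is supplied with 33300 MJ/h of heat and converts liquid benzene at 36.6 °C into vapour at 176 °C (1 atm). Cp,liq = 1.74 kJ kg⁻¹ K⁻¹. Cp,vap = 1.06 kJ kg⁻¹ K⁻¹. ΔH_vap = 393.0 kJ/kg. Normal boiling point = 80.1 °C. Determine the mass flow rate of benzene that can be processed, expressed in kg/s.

Δh = 1.74×(80.1−36.6) + 393.0 + 1.06×(176−80.1) = 570.34 kJ/kg
Q = 33300 MJ/h = 9250 kJ/s = 9250 kJ/s
ṁ = Q/Δh = 9250 / 570.34 = 16.218 kg/s

ṁ = 16.2 kg/s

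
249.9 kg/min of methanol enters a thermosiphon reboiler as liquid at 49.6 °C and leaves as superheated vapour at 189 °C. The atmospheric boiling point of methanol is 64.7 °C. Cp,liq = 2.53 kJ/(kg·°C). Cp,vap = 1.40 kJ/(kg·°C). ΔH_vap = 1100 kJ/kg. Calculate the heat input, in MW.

liquid 49.6→64.7 °C: 38.203 kJ/kg
vaporisation at 64.7 °C: 1100 kJ/kg
vapour 64.7→189 °C: 174.02 kJ/kg
Δh = 38.203 + 1100 + 174.02 = 1312.2 kJ/kg
Q = ṁ·Δh = 249.9 kg/min × 1312.2 kJ/kg = 327920 kJ/min
|Q| = 5465.4 kW = 5.4654 MW

Q = 5.47 MW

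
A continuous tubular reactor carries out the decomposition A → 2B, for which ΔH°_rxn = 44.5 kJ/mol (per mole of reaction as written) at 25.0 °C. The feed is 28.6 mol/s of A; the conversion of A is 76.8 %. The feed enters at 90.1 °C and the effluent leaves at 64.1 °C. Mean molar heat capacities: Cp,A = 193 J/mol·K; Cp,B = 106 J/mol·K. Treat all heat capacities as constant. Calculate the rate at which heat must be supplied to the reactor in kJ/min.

Q_in = 51000 kJ/min

Extent of reaction ξ = 0.768 × 28.6 = 21.965 mol/s
Reaction term: ξ·ΔH°_rxn = 21.965 × 44.5 = 977.43 kJ/s
Sensible, feed 90.1→25 °C: -359.34 kJ/s
Outlet flows (mol/s): A 6.6352, B 43.93
Sensible, products 25→64.1 °C: 232.14 kJ/s
Q = ΔH = 850.24 kJ/s = 850.24 kW
Heat supplied = 51014 kJ/min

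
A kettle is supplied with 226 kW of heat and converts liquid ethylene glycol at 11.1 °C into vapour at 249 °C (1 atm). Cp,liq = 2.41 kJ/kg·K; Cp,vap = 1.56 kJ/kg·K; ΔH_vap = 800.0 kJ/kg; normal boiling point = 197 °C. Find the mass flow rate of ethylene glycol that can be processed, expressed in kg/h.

ṁ = 612 kg/h

Δh = 2.41×(197−11.1) + 800.0 + 1.56×(249−197) = 1329.1 kJ/kg
Q = 226 kW = 226 kJ/s = 813600 kJ/h
ṁ = Q/Δh = 813600 / 1329.1 = 612.13 kg/h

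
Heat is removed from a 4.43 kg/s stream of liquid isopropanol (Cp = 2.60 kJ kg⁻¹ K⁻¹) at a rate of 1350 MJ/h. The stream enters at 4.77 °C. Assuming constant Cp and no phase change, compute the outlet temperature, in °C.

Q = 1350 MJ/h = 375 kJ/s
ΔT = Q/(ṁ·Cp) = 375/(4.43×2.60) = 32.558 K
T_out = 4.77 − 32.558 = -27.788 °C

T_out = -27.8 °C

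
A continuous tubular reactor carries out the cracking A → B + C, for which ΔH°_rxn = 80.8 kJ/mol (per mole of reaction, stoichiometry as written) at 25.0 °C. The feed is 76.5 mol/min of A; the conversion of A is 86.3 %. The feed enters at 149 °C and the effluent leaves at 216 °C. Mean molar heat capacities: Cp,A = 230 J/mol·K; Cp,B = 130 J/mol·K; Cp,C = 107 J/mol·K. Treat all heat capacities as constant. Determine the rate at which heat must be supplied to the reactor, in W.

Extent of reaction ξ = 0.863 × 76.5 = 66.019 mol/min
Reaction term: ξ·ΔH°_rxn = 66.019 × 80.8 = 5334.4 kJ/min
Sensible, feed 149→25 °C: -2181.8 kJ/min
Outlet flows (mol/min): A 10.481, B 66.019, C 66.019
Sensible, products 25→216 °C: 3448.9 kJ/min
Q = ΔH = 6601.5 kJ/min = 110.03 kW
Heat supplied = 110030 W

Q_in = 110000 W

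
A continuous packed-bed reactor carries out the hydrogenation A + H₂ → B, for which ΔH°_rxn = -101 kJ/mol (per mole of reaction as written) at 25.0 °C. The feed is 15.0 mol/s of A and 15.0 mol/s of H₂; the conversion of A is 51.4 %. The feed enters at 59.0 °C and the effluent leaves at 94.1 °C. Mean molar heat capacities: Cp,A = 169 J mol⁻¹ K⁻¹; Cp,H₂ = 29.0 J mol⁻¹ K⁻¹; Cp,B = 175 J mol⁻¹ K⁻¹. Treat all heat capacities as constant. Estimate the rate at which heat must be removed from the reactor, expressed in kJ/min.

Q_out = 41200 kJ/min

Extent of reaction ξ = 0.514 × 15.0 = 7.71 mol/s
Reaction term: ξ·ΔH°_rxn = 7.71 × -101 = -778.71 kJ/s
Sensible, feed 59.0→25 °C: -100.98 kJ/s
Outlet flows (mol/s): A 7.29, H₂ 7.29, B 7.71
Sensible, products 25→94.1 °C: 192.97 kJ/s
Q = ΔH = -686.72 kJ/s = -686.72 kW
Heat removed = 41203 kJ/min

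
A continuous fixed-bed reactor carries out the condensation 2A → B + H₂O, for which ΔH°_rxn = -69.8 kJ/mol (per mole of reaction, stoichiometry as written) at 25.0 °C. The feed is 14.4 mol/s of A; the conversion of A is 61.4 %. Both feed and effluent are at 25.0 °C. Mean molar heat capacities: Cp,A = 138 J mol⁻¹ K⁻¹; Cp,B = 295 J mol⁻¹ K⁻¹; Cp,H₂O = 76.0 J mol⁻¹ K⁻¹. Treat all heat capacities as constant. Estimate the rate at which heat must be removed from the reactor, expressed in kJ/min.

Extent of reaction ξ = 0.614 × 14.4 / 2 = 4.4208 mol/s
Reaction term: ξ·ΔH°_rxn = 4.4208 × -69.8 = -308.57 kJ/s
Q = ΔH = -308.57 kJ/s = -308.57 kW
Heat removed = 18514 kJ/min

Q_out = 18500 kJ/min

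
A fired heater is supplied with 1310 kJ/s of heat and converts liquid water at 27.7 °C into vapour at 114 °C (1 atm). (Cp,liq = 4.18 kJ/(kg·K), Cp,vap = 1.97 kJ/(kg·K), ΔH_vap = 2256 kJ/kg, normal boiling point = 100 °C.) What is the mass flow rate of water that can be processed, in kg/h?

Δh = 4.18×(100−27.7) + 2256 + 1.97×(114−100) = 2585.8 kJ/kg
Q = 1310 kJ/s = 1310 kJ/s = 4.716e+06 kJ/h
ṁ = Q/Δh = 4.716e+06 / 2585.8 = 1823.8 kg/h

ṁ = 1820 kg/h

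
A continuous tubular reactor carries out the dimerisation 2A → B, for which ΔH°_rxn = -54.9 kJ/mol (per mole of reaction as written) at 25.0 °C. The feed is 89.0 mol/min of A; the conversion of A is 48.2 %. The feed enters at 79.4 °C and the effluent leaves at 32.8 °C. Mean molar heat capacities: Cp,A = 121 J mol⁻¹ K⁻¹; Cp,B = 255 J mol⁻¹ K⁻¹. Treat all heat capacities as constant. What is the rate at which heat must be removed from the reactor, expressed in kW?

Q_out = 28.0 kW

Extent of reaction ξ = 0.482 × 89.0 / 2 = 21.449 mol/min
Reaction term: ξ·ΔH°_rxn = 21.449 × -54.9 = -1177.6 kJ/min
Sensible, feed 79.4→25 °C: -585.83 kJ/min
Outlet flows (mol/min): A 46.102, B 21.449
Sensible, products 25→32.8 °C: 86.173 kJ/min
Q = ΔH = -1677.2 kJ/min = -27.954 kW
Heat removed = 27.954 kW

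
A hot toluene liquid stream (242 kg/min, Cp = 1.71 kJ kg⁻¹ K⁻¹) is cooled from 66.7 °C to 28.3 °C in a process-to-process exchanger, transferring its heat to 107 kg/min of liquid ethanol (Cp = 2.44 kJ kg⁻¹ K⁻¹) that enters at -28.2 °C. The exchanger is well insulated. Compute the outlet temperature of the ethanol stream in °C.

T_c,out = 32.7 °C

Heat released by hot stream: Q = 242 × 1.71 × (66.7 − 28.3) = 15891 kJ/min
Energy balance on cold side (adiabatic exchanger): Q = ṁ_c·Cp_c·(T_c,out − T_c,in)
T_c,out = -28.2 + 15891/(107 × 2.44) = 32.665 °C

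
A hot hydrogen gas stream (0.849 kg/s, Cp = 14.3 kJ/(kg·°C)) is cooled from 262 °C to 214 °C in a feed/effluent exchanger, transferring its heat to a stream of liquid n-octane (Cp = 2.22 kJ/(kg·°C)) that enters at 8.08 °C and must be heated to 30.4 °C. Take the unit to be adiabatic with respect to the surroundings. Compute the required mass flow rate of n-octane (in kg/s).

ṁ_c = 11.8 kg/s

Heat released by hot stream: Q = 0.849 × 14.3 × (262 − 214) = 582.75 kJ/s
Energy balance on cold side (adiabatic exchanger): Q = ṁ_c·Cp_c·(T_c,out − T_c,in)
ṁ_c = 582.75 / [2.22 × (30.4 − 8.08)] = 11.761 kg/s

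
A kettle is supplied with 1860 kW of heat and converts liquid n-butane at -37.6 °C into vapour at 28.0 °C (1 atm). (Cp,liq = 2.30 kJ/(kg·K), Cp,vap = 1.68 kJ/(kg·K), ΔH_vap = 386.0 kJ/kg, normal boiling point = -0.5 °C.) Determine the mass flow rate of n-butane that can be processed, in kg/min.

Δh = 2.30×(-0.5−-37.6) + 386.0 + 1.68×(28.0−-0.5) = 519.21 kJ/kg
Q = 1860 kW = 1860 kJ/s = 111600 kJ/min
ṁ = Q/Δh = 111600 / 519.21 = 214.94 kg/min

ṁ = 215 kg/min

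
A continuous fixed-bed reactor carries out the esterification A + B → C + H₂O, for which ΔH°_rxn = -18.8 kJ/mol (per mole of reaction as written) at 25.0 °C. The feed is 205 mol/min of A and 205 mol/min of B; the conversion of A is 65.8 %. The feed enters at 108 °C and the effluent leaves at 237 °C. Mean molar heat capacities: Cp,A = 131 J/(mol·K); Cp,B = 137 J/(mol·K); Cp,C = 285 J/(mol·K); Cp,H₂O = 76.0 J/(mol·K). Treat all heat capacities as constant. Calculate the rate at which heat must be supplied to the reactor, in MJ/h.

Q_in = 433 MJ/h

Extent of reaction ξ = 0.658 × 205 = 134.89 mol/min
Reaction term: ξ·ΔH°_rxn = 134.89 × -18.8 = -2535.9 kJ/min
Sensible, feed 108→25 °C: -4560 kJ/min
Outlet flows (mol/min): A 70.11, B 70.11, C 134.89, H₂O 134.89
Sensible, products 25→237 °C: 14307 kJ/min
Q = ΔH = 7210.8 kJ/min = 120.18 kW
Heat supplied = 432.65 MJ/h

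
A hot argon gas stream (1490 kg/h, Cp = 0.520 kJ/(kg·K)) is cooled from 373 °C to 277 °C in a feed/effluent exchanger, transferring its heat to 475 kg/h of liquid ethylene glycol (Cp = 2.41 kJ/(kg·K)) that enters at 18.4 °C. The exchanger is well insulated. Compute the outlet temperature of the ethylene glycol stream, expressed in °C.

Heat released by hot stream: Q = 1490 × 0.520 × (373 − 277) = 74381 kJ/h
Energy balance on cold side (adiabatic exchanger): Q = ṁ_c·Cp_c·(T_c,out − T_c,in)
T_c,out = 18.4 + 74381/(475 × 2.41) = 83.376 °C

T_c,out = 83.4 °C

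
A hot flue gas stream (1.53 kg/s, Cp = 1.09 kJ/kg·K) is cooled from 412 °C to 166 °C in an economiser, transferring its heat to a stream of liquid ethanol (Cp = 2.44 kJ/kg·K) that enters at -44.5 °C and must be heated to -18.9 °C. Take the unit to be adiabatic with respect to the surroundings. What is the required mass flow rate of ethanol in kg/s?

ṁ_c = 6.57 kg/s

Heat released by hot stream: Q = 1.53 × 1.09 × (412 − 166) = 410.25 kJ/s
Energy balance on cold side (adiabatic exchanger): Q = ṁ_c·Cp_c·(T_c,out − T_c,in)
ṁ_c = 410.25 / [2.44 × (-18.9 − -44.5)] = 6.5679 kg/s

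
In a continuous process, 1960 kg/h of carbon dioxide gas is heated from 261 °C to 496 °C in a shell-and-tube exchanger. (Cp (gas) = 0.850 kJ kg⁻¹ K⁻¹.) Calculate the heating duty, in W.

Q = ṁ·Cp·ΔT = 1960 × 0.850 × (496 − 261) = 391510 kJ/h
Converting: 391510 / 3600 s = 108.75 kW
Heating duty = 108750 W

Q = 109000 W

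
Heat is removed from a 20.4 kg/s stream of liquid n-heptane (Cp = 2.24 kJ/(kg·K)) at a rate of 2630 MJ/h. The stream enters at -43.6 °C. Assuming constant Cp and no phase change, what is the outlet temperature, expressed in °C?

Q = 2630 MJ/h = 730.56 kJ/s
ΔT = Q/(ṁ·Cp) = 730.56/(20.4×2.24) = 15.987 K
T_out = -43.6 − 15.987 = -59.587 °C

T_out = -59.6 °C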